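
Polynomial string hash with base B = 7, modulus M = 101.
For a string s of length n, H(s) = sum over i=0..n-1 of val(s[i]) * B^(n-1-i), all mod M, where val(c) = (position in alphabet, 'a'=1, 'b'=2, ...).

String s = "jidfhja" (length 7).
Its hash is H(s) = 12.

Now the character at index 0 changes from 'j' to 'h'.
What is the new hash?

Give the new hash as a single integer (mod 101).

val('j') = 10, val('h') = 8
Position k = 0, exponent = n-1-k = 6
B^6 mod M = 7^6 mod 101 = 85
Delta = (8 - 10) * 85 mod 101 = 32
New hash = (12 + 32) mod 101 = 44

Answer: 44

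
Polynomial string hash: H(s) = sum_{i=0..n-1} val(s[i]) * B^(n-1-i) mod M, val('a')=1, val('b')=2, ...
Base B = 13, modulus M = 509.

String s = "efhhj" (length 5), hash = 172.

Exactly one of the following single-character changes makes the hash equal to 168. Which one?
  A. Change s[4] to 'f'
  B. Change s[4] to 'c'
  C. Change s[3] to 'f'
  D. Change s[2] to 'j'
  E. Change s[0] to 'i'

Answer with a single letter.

Answer: A

Derivation:
Option A: s[4]='j'->'f', delta=(6-10)*13^0 mod 509 = 505, hash=172+505 mod 509 = 168 <-- target
Option B: s[4]='j'->'c', delta=(3-10)*13^0 mod 509 = 502, hash=172+502 mod 509 = 165
Option C: s[3]='h'->'f', delta=(6-8)*13^1 mod 509 = 483, hash=172+483 mod 509 = 146
Option D: s[2]='h'->'j', delta=(10-8)*13^2 mod 509 = 338, hash=172+338 mod 509 = 1
Option E: s[0]='e'->'i', delta=(9-5)*13^4 mod 509 = 228, hash=172+228 mod 509 = 400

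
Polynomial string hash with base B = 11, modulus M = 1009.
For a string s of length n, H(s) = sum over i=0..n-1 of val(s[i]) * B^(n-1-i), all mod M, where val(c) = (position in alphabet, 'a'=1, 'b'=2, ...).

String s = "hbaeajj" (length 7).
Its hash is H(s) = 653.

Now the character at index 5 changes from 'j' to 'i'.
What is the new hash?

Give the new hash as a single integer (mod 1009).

val('j') = 10, val('i') = 9
Position k = 5, exponent = n-1-k = 1
B^1 mod M = 11^1 mod 1009 = 11
Delta = (9 - 10) * 11 mod 1009 = 998
New hash = (653 + 998) mod 1009 = 642

Answer: 642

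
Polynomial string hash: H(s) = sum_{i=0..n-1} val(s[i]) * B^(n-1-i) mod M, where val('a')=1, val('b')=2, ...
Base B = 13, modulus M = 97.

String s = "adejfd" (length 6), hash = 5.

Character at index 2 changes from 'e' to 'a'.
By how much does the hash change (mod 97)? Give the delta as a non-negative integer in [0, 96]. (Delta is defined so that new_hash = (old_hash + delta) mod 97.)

Delta formula: (val(new) - val(old)) * B^(n-1-k) mod M
  val('a') - val('e') = 1 - 5 = -4
  B^(n-1-k) = 13^3 mod 97 = 63
  Delta = -4 * 63 mod 97 = 39

Answer: 39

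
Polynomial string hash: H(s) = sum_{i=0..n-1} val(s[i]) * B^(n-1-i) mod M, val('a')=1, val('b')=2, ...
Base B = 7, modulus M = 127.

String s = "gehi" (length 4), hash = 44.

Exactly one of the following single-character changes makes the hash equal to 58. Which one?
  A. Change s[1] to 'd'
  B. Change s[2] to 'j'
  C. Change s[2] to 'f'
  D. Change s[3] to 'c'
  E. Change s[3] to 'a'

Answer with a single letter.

Option A: s[1]='e'->'d', delta=(4-5)*7^2 mod 127 = 78, hash=44+78 mod 127 = 122
Option B: s[2]='h'->'j', delta=(10-8)*7^1 mod 127 = 14, hash=44+14 mod 127 = 58 <-- target
Option C: s[2]='h'->'f', delta=(6-8)*7^1 mod 127 = 113, hash=44+113 mod 127 = 30
Option D: s[3]='i'->'c', delta=(3-9)*7^0 mod 127 = 121, hash=44+121 mod 127 = 38
Option E: s[3]='i'->'a', delta=(1-9)*7^0 mod 127 = 119, hash=44+119 mod 127 = 36

Answer: B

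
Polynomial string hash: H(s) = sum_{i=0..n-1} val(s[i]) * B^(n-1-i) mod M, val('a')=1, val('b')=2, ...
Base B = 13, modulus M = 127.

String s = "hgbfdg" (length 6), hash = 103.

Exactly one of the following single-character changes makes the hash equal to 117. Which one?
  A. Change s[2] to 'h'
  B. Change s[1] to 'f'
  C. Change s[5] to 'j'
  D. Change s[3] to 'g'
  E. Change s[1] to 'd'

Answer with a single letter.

Option A: s[2]='b'->'h', delta=(8-2)*13^3 mod 127 = 101, hash=103+101 mod 127 = 77
Option B: s[1]='g'->'f', delta=(6-7)*13^4 mod 127 = 14, hash=103+14 mod 127 = 117 <-- target
Option C: s[5]='g'->'j', delta=(10-7)*13^0 mod 127 = 3, hash=103+3 mod 127 = 106
Option D: s[3]='f'->'g', delta=(7-6)*13^2 mod 127 = 42, hash=103+42 mod 127 = 18
Option E: s[1]='g'->'d', delta=(4-7)*13^4 mod 127 = 42, hash=103+42 mod 127 = 18

Answer: B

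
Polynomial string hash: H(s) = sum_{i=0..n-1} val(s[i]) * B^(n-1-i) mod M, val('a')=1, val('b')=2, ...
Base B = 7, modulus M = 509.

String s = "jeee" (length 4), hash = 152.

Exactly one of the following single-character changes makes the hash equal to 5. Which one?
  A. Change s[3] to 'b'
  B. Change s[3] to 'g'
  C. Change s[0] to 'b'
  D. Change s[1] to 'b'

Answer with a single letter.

Option A: s[3]='e'->'b', delta=(2-5)*7^0 mod 509 = 506, hash=152+506 mod 509 = 149
Option B: s[3]='e'->'g', delta=(7-5)*7^0 mod 509 = 2, hash=152+2 mod 509 = 154
Option C: s[0]='j'->'b', delta=(2-10)*7^3 mod 509 = 310, hash=152+310 mod 509 = 462
Option D: s[1]='e'->'b', delta=(2-5)*7^2 mod 509 = 362, hash=152+362 mod 509 = 5 <-- target

Answer: D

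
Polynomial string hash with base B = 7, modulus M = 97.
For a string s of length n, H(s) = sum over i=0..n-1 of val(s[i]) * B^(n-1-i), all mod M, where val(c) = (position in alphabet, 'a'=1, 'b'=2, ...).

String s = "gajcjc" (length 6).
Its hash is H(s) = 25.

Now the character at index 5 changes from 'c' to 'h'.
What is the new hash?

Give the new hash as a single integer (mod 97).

val('c') = 3, val('h') = 8
Position k = 5, exponent = n-1-k = 0
B^0 mod M = 7^0 mod 97 = 1
Delta = (8 - 3) * 1 mod 97 = 5
New hash = (25 + 5) mod 97 = 30

Answer: 30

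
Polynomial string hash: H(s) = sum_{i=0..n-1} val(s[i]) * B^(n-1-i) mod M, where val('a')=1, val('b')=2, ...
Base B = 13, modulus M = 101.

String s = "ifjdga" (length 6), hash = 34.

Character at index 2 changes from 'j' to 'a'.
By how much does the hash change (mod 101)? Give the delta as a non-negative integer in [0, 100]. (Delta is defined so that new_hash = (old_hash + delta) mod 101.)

Delta formula: (val(new) - val(old)) * B^(n-1-k) mod M
  val('a') - val('j') = 1 - 10 = -9
  B^(n-1-k) = 13^3 mod 101 = 76
  Delta = -9 * 76 mod 101 = 23

Answer: 23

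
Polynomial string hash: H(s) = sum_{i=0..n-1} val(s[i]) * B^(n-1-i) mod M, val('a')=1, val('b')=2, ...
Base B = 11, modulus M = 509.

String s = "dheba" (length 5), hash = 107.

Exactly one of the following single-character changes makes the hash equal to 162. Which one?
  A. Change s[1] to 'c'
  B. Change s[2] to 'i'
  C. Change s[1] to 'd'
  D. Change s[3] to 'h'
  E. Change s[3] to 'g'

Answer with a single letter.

Answer: E

Derivation:
Option A: s[1]='h'->'c', delta=(3-8)*11^3 mod 509 = 471, hash=107+471 mod 509 = 69
Option B: s[2]='e'->'i', delta=(9-5)*11^2 mod 509 = 484, hash=107+484 mod 509 = 82
Option C: s[1]='h'->'d', delta=(4-8)*11^3 mod 509 = 275, hash=107+275 mod 509 = 382
Option D: s[3]='b'->'h', delta=(8-2)*11^1 mod 509 = 66, hash=107+66 mod 509 = 173
Option E: s[3]='b'->'g', delta=(7-2)*11^1 mod 509 = 55, hash=107+55 mod 509 = 162 <-- target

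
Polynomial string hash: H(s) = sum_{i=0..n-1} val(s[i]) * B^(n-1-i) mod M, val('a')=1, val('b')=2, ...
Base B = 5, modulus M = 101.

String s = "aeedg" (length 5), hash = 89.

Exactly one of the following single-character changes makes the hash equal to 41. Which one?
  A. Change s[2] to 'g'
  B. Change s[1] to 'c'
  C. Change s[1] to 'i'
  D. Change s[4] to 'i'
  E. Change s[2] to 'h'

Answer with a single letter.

Option A: s[2]='e'->'g', delta=(7-5)*5^2 mod 101 = 50, hash=89+50 mod 101 = 38
Option B: s[1]='e'->'c', delta=(3-5)*5^3 mod 101 = 53, hash=89+53 mod 101 = 41 <-- target
Option C: s[1]='e'->'i', delta=(9-5)*5^3 mod 101 = 96, hash=89+96 mod 101 = 84
Option D: s[4]='g'->'i', delta=(9-7)*5^0 mod 101 = 2, hash=89+2 mod 101 = 91
Option E: s[2]='e'->'h', delta=(8-5)*5^2 mod 101 = 75, hash=89+75 mod 101 = 63

Answer: B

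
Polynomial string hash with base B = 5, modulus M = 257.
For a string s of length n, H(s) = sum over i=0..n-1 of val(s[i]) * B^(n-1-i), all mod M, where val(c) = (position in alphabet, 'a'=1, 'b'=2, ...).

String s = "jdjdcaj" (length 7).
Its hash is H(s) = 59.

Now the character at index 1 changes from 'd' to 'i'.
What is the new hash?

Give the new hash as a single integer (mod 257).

val('d') = 4, val('i') = 9
Position k = 1, exponent = n-1-k = 5
B^5 mod M = 5^5 mod 257 = 41
Delta = (9 - 4) * 41 mod 257 = 205
New hash = (59 + 205) mod 257 = 7

Answer: 7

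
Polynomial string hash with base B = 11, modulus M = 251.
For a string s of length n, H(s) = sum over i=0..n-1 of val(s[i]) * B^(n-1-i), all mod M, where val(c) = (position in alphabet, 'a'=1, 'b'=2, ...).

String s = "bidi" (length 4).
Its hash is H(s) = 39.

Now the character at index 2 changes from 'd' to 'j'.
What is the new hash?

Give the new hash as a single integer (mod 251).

Answer: 105

Derivation:
val('d') = 4, val('j') = 10
Position k = 2, exponent = n-1-k = 1
B^1 mod M = 11^1 mod 251 = 11
Delta = (10 - 4) * 11 mod 251 = 66
New hash = (39 + 66) mod 251 = 105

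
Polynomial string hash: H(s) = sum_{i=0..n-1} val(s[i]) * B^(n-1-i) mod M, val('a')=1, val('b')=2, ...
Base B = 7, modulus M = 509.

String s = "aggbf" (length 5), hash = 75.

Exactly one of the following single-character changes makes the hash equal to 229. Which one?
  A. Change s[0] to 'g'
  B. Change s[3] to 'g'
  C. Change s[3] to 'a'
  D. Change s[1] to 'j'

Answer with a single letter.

Option A: s[0]='a'->'g', delta=(7-1)*7^4 mod 509 = 154, hash=75+154 mod 509 = 229 <-- target
Option B: s[3]='b'->'g', delta=(7-2)*7^1 mod 509 = 35, hash=75+35 mod 509 = 110
Option C: s[3]='b'->'a', delta=(1-2)*7^1 mod 509 = 502, hash=75+502 mod 509 = 68
Option D: s[1]='g'->'j', delta=(10-7)*7^3 mod 509 = 11, hash=75+11 mod 509 = 86

Answer: A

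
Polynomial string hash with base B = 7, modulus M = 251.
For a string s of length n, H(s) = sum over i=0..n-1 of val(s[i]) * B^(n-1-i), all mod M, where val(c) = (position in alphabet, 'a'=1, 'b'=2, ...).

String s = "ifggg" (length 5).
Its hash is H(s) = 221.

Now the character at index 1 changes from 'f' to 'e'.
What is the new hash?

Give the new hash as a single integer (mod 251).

Answer: 129

Derivation:
val('f') = 6, val('e') = 5
Position k = 1, exponent = n-1-k = 3
B^3 mod M = 7^3 mod 251 = 92
Delta = (5 - 6) * 92 mod 251 = 159
New hash = (221 + 159) mod 251 = 129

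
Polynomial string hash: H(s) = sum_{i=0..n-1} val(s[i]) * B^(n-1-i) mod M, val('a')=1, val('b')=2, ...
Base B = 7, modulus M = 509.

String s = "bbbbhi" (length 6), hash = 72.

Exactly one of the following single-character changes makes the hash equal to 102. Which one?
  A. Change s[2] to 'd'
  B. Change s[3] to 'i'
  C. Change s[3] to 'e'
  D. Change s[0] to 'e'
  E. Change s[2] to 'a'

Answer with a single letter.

Answer: D

Derivation:
Option A: s[2]='b'->'d', delta=(4-2)*7^3 mod 509 = 177, hash=72+177 mod 509 = 249
Option B: s[3]='b'->'i', delta=(9-2)*7^2 mod 509 = 343, hash=72+343 mod 509 = 415
Option C: s[3]='b'->'e', delta=(5-2)*7^2 mod 509 = 147, hash=72+147 mod 509 = 219
Option D: s[0]='b'->'e', delta=(5-2)*7^5 mod 509 = 30, hash=72+30 mod 509 = 102 <-- target
Option E: s[2]='b'->'a', delta=(1-2)*7^3 mod 509 = 166, hash=72+166 mod 509 = 238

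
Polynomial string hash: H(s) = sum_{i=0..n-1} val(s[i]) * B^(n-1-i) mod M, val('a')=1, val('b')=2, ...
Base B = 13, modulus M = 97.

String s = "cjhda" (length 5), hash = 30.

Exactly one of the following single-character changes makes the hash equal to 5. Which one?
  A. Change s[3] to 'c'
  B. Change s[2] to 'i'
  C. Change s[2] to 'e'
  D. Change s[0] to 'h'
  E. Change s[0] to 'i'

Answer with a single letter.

Answer: B

Derivation:
Option A: s[3]='d'->'c', delta=(3-4)*13^1 mod 97 = 84, hash=30+84 mod 97 = 17
Option B: s[2]='h'->'i', delta=(9-8)*13^2 mod 97 = 72, hash=30+72 mod 97 = 5 <-- target
Option C: s[2]='h'->'e', delta=(5-8)*13^2 mod 97 = 75, hash=30+75 mod 97 = 8
Option D: s[0]='c'->'h', delta=(8-3)*13^4 mod 97 = 21, hash=30+21 mod 97 = 51
Option E: s[0]='c'->'i', delta=(9-3)*13^4 mod 97 = 64, hash=30+64 mod 97 = 94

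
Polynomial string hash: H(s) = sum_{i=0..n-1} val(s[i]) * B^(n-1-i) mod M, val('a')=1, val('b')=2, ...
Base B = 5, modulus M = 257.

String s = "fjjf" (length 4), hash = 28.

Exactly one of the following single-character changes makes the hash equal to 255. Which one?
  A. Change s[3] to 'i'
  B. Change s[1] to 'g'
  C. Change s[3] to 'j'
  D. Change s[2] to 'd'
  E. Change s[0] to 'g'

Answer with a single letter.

Answer: D

Derivation:
Option A: s[3]='f'->'i', delta=(9-6)*5^0 mod 257 = 3, hash=28+3 mod 257 = 31
Option B: s[1]='j'->'g', delta=(7-10)*5^2 mod 257 = 182, hash=28+182 mod 257 = 210
Option C: s[3]='f'->'j', delta=(10-6)*5^0 mod 257 = 4, hash=28+4 mod 257 = 32
Option D: s[2]='j'->'d', delta=(4-10)*5^1 mod 257 = 227, hash=28+227 mod 257 = 255 <-- target
Option E: s[0]='f'->'g', delta=(7-6)*5^3 mod 257 = 125, hash=28+125 mod 257 = 153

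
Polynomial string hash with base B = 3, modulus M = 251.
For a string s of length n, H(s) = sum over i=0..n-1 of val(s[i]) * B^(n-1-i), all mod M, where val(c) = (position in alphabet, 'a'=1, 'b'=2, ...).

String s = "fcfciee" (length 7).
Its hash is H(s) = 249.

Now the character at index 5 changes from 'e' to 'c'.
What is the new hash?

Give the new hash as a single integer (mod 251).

Answer: 243

Derivation:
val('e') = 5, val('c') = 3
Position k = 5, exponent = n-1-k = 1
B^1 mod M = 3^1 mod 251 = 3
Delta = (3 - 5) * 3 mod 251 = 245
New hash = (249 + 245) mod 251 = 243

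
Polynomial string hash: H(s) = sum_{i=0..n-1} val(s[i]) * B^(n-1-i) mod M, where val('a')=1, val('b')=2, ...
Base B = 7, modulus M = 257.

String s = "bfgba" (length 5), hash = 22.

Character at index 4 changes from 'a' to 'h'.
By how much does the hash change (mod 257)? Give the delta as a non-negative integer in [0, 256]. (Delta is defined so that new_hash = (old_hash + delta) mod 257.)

Delta formula: (val(new) - val(old)) * B^(n-1-k) mod M
  val('h') - val('a') = 8 - 1 = 7
  B^(n-1-k) = 7^0 mod 257 = 1
  Delta = 7 * 1 mod 257 = 7

Answer: 7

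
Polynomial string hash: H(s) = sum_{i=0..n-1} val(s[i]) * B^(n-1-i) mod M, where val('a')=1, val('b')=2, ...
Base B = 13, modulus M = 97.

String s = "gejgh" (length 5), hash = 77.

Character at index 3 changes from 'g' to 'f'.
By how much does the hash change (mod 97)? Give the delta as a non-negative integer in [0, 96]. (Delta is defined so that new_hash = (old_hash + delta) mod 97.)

Delta formula: (val(new) - val(old)) * B^(n-1-k) mod M
  val('f') - val('g') = 6 - 7 = -1
  B^(n-1-k) = 13^1 mod 97 = 13
  Delta = -1 * 13 mod 97 = 84

Answer: 84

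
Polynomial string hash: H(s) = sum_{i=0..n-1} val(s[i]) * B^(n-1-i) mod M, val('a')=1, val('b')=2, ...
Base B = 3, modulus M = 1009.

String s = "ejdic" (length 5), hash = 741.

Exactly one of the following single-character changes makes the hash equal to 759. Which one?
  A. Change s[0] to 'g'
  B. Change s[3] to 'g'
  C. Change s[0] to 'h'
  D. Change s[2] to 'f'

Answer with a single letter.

Option A: s[0]='e'->'g', delta=(7-5)*3^4 mod 1009 = 162, hash=741+162 mod 1009 = 903
Option B: s[3]='i'->'g', delta=(7-9)*3^1 mod 1009 = 1003, hash=741+1003 mod 1009 = 735
Option C: s[0]='e'->'h', delta=(8-5)*3^4 mod 1009 = 243, hash=741+243 mod 1009 = 984
Option D: s[2]='d'->'f', delta=(6-4)*3^2 mod 1009 = 18, hash=741+18 mod 1009 = 759 <-- target

Answer: D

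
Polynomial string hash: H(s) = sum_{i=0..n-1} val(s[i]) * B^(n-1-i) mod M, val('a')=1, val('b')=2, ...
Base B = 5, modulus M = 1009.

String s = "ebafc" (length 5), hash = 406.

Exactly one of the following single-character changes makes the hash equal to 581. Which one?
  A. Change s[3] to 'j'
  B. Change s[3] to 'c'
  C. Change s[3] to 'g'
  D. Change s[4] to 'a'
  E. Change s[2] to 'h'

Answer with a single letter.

Option A: s[3]='f'->'j', delta=(10-6)*5^1 mod 1009 = 20, hash=406+20 mod 1009 = 426
Option B: s[3]='f'->'c', delta=(3-6)*5^1 mod 1009 = 994, hash=406+994 mod 1009 = 391
Option C: s[3]='f'->'g', delta=(7-6)*5^1 mod 1009 = 5, hash=406+5 mod 1009 = 411
Option D: s[4]='c'->'a', delta=(1-3)*5^0 mod 1009 = 1007, hash=406+1007 mod 1009 = 404
Option E: s[2]='a'->'h', delta=(8-1)*5^2 mod 1009 = 175, hash=406+175 mod 1009 = 581 <-- target

Answer: E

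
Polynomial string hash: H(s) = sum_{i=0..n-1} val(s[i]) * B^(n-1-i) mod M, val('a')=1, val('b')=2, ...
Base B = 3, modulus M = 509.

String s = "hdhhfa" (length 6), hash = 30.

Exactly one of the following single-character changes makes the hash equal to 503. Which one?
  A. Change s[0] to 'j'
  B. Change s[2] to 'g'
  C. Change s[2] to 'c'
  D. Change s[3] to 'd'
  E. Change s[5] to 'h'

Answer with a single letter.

Answer: D

Derivation:
Option A: s[0]='h'->'j', delta=(10-8)*3^5 mod 509 = 486, hash=30+486 mod 509 = 7
Option B: s[2]='h'->'g', delta=(7-8)*3^3 mod 509 = 482, hash=30+482 mod 509 = 3
Option C: s[2]='h'->'c', delta=(3-8)*3^3 mod 509 = 374, hash=30+374 mod 509 = 404
Option D: s[3]='h'->'d', delta=(4-8)*3^2 mod 509 = 473, hash=30+473 mod 509 = 503 <-- target
Option E: s[5]='a'->'h', delta=(8-1)*3^0 mod 509 = 7, hash=30+7 mod 509 = 37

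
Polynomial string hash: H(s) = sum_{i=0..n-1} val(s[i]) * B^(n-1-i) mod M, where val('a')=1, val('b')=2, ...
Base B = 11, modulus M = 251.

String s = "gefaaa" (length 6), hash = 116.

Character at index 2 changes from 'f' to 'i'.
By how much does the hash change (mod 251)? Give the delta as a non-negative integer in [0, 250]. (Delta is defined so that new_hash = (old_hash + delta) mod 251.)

Delta formula: (val(new) - val(old)) * B^(n-1-k) mod M
  val('i') - val('f') = 9 - 6 = 3
  B^(n-1-k) = 11^3 mod 251 = 76
  Delta = 3 * 76 mod 251 = 228

Answer: 228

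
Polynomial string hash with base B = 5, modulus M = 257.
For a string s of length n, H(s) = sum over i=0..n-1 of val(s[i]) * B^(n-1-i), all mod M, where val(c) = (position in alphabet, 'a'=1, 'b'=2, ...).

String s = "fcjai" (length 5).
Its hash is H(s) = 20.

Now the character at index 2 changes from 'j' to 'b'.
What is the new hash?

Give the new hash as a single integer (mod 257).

val('j') = 10, val('b') = 2
Position k = 2, exponent = n-1-k = 2
B^2 mod M = 5^2 mod 257 = 25
Delta = (2 - 10) * 25 mod 257 = 57
New hash = (20 + 57) mod 257 = 77

Answer: 77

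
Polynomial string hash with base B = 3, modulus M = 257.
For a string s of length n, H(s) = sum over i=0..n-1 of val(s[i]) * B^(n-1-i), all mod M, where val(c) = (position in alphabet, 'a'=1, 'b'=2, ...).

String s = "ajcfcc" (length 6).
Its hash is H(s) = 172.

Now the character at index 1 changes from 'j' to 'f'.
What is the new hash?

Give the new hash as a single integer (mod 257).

Answer: 105

Derivation:
val('j') = 10, val('f') = 6
Position k = 1, exponent = n-1-k = 4
B^4 mod M = 3^4 mod 257 = 81
Delta = (6 - 10) * 81 mod 257 = 190
New hash = (172 + 190) mod 257 = 105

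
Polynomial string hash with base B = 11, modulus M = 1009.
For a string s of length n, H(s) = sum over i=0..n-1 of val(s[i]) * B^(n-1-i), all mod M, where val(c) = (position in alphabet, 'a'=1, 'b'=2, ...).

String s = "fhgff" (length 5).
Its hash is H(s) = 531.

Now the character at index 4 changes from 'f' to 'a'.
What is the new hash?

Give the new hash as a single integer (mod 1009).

val('f') = 6, val('a') = 1
Position k = 4, exponent = n-1-k = 0
B^0 mod M = 11^0 mod 1009 = 1
Delta = (1 - 6) * 1 mod 1009 = 1004
New hash = (531 + 1004) mod 1009 = 526

Answer: 526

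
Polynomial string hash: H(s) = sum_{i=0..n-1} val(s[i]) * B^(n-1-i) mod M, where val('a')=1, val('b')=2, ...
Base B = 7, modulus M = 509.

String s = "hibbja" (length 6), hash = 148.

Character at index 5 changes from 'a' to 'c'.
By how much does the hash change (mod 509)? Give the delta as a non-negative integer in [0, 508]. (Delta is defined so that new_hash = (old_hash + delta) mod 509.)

Delta formula: (val(new) - val(old)) * B^(n-1-k) mod M
  val('c') - val('a') = 3 - 1 = 2
  B^(n-1-k) = 7^0 mod 509 = 1
  Delta = 2 * 1 mod 509 = 2

Answer: 2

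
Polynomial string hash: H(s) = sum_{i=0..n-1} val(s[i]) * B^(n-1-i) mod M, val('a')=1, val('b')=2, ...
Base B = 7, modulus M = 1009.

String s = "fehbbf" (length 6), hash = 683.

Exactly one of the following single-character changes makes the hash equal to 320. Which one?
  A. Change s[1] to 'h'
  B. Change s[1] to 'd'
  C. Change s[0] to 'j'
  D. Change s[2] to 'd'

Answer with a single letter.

Option A: s[1]='e'->'h', delta=(8-5)*7^4 mod 1009 = 140, hash=683+140 mod 1009 = 823
Option B: s[1]='e'->'d', delta=(4-5)*7^4 mod 1009 = 626, hash=683+626 mod 1009 = 300
Option C: s[0]='f'->'j', delta=(10-6)*7^5 mod 1009 = 634, hash=683+634 mod 1009 = 308
Option D: s[2]='h'->'d', delta=(4-8)*7^3 mod 1009 = 646, hash=683+646 mod 1009 = 320 <-- target

Answer: D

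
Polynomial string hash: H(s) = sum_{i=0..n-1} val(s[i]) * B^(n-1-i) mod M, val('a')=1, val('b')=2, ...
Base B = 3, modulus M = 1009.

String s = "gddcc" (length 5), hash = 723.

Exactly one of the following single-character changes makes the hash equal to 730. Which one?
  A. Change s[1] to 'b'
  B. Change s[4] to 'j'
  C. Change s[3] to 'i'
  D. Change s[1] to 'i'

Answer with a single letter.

Answer: B

Derivation:
Option A: s[1]='d'->'b', delta=(2-4)*3^3 mod 1009 = 955, hash=723+955 mod 1009 = 669
Option B: s[4]='c'->'j', delta=(10-3)*3^0 mod 1009 = 7, hash=723+7 mod 1009 = 730 <-- target
Option C: s[3]='c'->'i', delta=(9-3)*3^1 mod 1009 = 18, hash=723+18 mod 1009 = 741
Option D: s[1]='d'->'i', delta=(9-4)*3^3 mod 1009 = 135, hash=723+135 mod 1009 = 858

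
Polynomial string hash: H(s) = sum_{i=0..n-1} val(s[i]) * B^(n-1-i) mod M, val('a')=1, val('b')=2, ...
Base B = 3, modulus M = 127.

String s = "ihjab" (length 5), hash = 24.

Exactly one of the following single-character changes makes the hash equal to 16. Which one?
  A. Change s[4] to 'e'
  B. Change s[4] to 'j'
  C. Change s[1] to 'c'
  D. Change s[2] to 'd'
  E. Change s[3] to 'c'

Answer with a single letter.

Option A: s[4]='b'->'e', delta=(5-2)*3^0 mod 127 = 3, hash=24+3 mod 127 = 27
Option B: s[4]='b'->'j', delta=(10-2)*3^0 mod 127 = 8, hash=24+8 mod 127 = 32
Option C: s[1]='h'->'c', delta=(3-8)*3^3 mod 127 = 119, hash=24+119 mod 127 = 16 <-- target
Option D: s[2]='j'->'d', delta=(4-10)*3^2 mod 127 = 73, hash=24+73 mod 127 = 97
Option E: s[3]='a'->'c', delta=(3-1)*3^1 mod 127 = 6, hash=24+6 mod 127 = 30

Answer: C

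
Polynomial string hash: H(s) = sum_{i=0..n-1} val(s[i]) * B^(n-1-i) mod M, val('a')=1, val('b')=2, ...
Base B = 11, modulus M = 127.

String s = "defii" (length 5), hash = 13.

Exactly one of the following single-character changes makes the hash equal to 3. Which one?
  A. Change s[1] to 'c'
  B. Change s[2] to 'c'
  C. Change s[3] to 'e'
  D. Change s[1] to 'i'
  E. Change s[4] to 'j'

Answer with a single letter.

Answer: D

Derivation:
Option A: s[1]='e'->'c', delta=(3-5)*11^3 mod 127 = 5, hash=13+5 mod 127 = 18
Option B: s[2]='f'->'c', delta=(3-6)*11^2 mod 127 = 18, hash=13+18 mod 127 = 31
Option C: s[3]='i'->'e', delta=(5-9)*11^1 mod 127 = 83, hash=13+83 mod 127 = 96
Option D: s[1]='e'->'i', delta=(9-5)*11^3 mod 127 = 117, hash=13+117 mod 127 = 3 <-- target
Option E: s[4]='i'->'j', delta=(10-9)*11^0 mod 127 = 1, hash=13+1 mod 127 = 14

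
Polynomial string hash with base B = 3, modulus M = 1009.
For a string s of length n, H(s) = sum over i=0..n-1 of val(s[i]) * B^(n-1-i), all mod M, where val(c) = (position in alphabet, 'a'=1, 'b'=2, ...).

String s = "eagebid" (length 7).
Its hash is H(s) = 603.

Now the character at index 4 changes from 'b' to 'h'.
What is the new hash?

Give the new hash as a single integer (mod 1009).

Answer: 657

Derivation:
val('b') = 2, val('h') = 8
Position k = 4, exponent = n-1-k = 2
B^2 mod M = 3^2 mod 1009 = 9
Delta = (8 - 2) * 9 mod 1009 = 54
New hash = (603 + 54) mod 1009 = 657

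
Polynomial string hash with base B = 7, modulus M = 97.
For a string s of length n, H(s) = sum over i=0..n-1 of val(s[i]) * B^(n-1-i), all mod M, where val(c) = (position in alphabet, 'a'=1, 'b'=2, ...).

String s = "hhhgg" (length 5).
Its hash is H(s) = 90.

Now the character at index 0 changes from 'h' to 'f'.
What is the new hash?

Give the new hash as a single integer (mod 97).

val('h') = 8, val('f') = 6
Position k = 0, exponent = n-1-k = 4
B^4 mod M = 7^4 mod 97 = 73
Delta = (6 - 8) * 73 mod 97 = 48
New hash = (90 + 48) mod 97 = 41

Answer: 41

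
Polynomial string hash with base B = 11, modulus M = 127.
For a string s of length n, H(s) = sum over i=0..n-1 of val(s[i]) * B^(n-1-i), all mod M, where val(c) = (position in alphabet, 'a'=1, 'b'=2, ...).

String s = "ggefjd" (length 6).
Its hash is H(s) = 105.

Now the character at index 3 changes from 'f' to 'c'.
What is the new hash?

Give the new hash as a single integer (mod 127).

Answer: 123

Derivation:
val('f') = 6, val('c') = 3
Position k = 3, exponent = n-1-k = 2
B^2 mod M = 11^2 mod 127 = 121
Delta = (3 - 6) * 121 mod 127 = 18
New hash = (105 + 18) mod 127 = 123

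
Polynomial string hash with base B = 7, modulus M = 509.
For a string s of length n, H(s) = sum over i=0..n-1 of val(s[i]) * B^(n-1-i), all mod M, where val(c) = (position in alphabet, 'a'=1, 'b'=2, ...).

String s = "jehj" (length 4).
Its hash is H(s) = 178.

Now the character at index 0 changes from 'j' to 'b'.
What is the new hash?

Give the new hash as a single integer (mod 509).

val('j') = 10, val('b') = 2
Position k = 0, exponent = n-1-k = 3
B^3 mod M = 7^3 mod 509 = 343
Delta = (2 - 10) * 343 mod 509 = 310
New hash = (178 + 310) mod 509 = 488

Answer: 488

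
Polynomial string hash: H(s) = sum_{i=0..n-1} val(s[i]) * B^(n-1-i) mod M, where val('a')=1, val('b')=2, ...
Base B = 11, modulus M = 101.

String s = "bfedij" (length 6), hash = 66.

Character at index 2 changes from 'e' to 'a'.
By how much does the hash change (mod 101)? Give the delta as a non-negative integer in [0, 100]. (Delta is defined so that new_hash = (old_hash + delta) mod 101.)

Delta formula: (val(new) - val(old)) * B^(n-1-k) mod M
  val('a') - val('e') = 1 - 5 = -4
  B^(n-1-k) = 11^3 mod 101 = 18
  Delta = -4 * 18 mod 101 = 29

Answer: 29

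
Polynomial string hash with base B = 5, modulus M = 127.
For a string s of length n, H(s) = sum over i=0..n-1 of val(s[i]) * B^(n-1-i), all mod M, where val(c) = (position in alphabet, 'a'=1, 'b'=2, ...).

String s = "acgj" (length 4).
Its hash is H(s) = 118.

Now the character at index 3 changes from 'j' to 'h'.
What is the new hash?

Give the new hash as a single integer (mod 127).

Answer: 116

Derivation:
val('j') = 10, val('h') = 8
Position k = 3, exponent = n-1-k = 0
B^0 mod M = 5^0 mod 127 = 1
Delta = (8 - 10) * 1 mod 127 = 125
New hash = (118 + 125) mod 127 = 116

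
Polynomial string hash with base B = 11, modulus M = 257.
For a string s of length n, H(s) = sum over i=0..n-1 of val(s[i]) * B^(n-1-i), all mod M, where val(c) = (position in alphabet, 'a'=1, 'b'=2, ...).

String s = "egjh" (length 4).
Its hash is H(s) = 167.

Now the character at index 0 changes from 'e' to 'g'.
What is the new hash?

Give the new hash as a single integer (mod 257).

val('e') = 5, val('g') = 7
Position k = 0, exponent = n-1-k = 3
B^3 mod M = 11^3 mod 257 = 46
Delta = (7 - 5) * 46 mod 257 = 92
New hash = (167 + 92) mod 257 = 2

Answer: 2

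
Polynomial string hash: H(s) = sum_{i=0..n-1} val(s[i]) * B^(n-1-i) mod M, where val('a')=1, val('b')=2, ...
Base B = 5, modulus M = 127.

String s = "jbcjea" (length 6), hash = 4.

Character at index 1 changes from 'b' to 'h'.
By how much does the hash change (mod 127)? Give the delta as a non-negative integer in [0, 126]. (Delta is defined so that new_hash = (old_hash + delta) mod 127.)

Answer: 67

Derivation:
Delta formula: (val(new) - val(old)) * B^(n-1-k) mod M
  val('h') - val('b') = 8 - 2 = 6
  B^(n-1-k) = 5^4 mod 127 = 117
  Delta = 6 * 117 mod 127 = 67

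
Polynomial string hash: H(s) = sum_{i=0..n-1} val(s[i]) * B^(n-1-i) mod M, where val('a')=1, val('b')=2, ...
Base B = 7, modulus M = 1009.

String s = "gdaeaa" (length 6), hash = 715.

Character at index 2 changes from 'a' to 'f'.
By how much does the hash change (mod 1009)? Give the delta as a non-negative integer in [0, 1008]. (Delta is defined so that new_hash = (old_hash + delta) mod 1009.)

Delta formula: (val(new) - val(old)) * B^(n-1-k) mod M
  val('f') - val('a') = 6 - 1 = 5
  B^(n-1-k) = 7^3 mod 1009 = 343
  Delta = 5 * 343 mod 1009 = 706

Answer: 706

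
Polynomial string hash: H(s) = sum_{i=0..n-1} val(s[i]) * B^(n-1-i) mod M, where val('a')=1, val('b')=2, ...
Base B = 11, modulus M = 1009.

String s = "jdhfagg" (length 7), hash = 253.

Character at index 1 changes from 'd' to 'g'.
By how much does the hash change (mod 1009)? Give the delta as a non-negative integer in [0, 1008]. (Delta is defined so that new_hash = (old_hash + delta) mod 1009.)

Delta formula: (val(new) - val(old)) * B^(n-1-k) mod M
  val('g') - val('d') = 7 - 4 = 3
  B^(n-1-k) = 11^5 mod 1009 = 620
  Delta = 3 * 620 mod 1009 = 851

Answer: 851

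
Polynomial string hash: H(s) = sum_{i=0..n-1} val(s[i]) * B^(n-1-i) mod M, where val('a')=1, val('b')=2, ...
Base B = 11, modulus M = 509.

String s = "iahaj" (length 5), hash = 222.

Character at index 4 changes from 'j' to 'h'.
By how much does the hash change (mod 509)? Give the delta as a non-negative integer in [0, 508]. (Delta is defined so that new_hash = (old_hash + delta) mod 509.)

Answer: 507

Derivation:
Delta formula: (val(new) - val(old)) * B^(n-1-k) mod M
  val('h') - val('j') = 8 - 10 = -2
  B^(n-1-k) = 11^0 mod 509 = 1
  Delta = -2 * 1 mod 509 = 507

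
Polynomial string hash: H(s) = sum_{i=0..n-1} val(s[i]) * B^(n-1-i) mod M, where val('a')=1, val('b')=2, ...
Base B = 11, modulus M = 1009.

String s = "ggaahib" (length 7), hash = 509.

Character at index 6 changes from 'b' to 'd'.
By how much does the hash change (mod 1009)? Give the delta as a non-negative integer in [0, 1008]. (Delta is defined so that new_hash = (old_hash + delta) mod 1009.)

Answer: 2

Derivation:
Delta formula: (val(new) - val(old)) * B^(n-1-k) mod M
  val('d') - val('b') = 4 - 2 = 2
  B^(n-1-k) = 11^0 mod 1009 = 1
  Delta = 2 * 1 mod 1009 = 2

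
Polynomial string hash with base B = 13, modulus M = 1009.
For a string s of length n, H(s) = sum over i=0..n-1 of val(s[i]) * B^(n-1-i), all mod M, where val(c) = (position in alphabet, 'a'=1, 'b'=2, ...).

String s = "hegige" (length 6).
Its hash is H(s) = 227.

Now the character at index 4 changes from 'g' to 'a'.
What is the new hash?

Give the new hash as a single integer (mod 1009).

val('g') = 7, val('a') = 1
Position k = 4, exponent = n-1-k = 1
B^1 mod M = 13^1 mod 1009 = 13
Delta = (1 - 7) * 13 mod 1009 = 931
New hash = (227 + 931) mod 1009 = 149

Answer: 149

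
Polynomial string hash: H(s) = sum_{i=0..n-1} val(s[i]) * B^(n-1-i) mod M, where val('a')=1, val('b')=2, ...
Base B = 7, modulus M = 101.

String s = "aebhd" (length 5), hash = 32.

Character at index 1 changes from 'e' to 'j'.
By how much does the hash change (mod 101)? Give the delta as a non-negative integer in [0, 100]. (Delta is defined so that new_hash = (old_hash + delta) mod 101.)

Answer: 99

Derivation:
Delta formula: (val(new) - val(old)) * B^(n-1-k) mod M
  val('j') - val('e') = 10 - 5 = 5
  B^(n-1-k) = 7^3 mod 101 = 40
  Delta = 5 * 40 mod 101 = 99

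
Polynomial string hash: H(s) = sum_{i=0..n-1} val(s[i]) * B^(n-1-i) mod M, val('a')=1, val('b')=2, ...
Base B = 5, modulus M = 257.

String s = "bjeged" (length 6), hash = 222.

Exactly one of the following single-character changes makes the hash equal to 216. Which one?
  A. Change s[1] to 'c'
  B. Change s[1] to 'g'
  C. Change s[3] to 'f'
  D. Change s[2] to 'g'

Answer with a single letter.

Option A: s[1]='j'->'c', delta=(3-10)*5^4 mod 257 = 251, hash=222+251 mod 257 = 216 <-- target
Option B: s[1]='j'->'g', delta=(7-10)*5^4 mod 257 = 181, hash=222+181 mod 257 = 146
Option C: s[3]='g'->'f', delta=(6-7)*5^2 mod 257 = 232, hash=222+232 mod 257 = 197
Option D: s[2]='e'->'g', delta=(7-5)*5^3 mod 257 = 250, hash=222+250 mod 257 = 215

Answer: A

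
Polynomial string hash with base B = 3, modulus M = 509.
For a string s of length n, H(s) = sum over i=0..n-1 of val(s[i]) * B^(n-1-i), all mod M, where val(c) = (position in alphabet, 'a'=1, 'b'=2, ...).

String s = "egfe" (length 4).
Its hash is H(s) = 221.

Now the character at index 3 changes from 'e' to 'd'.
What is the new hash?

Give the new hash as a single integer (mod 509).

val('e') = 5, val('d') = 4
Position k = 3, exponent = n-1-k = 0
B^0 mod M = 3^0 mod 509 = 1
Delta = (4 - 5) * 1 mod 509 = 508
New hash = (221 + 508) mod 509 = 220

Answer: 220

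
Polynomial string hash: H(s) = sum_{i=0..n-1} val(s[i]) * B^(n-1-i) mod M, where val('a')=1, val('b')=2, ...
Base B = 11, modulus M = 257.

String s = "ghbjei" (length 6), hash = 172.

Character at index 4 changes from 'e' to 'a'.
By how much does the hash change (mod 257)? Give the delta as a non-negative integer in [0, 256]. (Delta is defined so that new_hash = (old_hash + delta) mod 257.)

Delta formula: (val(new) - val(old)) * B^(n-1-k) mod M
  val('a') - val('e') = 1 - 5 = -4
  B^(n-1-k) = 11^1 mod 257 = 11
  Delta = -4 * 11 mod 257 = 213

Answer: 213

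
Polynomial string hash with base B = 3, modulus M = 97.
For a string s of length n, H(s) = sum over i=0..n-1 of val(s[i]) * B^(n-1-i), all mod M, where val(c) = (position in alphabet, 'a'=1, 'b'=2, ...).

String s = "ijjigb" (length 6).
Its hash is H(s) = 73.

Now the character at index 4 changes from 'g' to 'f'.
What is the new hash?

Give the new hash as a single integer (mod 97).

Answer: 70

Derivation:
val('g') = 7, val('f') = 6
Position k = 4, exponent = n-1-k = 1
B^1 mod M = 3^1 mod 97 = 3
Delta = (6 - 7) * 3 mod 97 = 94
New hash = (73 + 94) mod 97 = 70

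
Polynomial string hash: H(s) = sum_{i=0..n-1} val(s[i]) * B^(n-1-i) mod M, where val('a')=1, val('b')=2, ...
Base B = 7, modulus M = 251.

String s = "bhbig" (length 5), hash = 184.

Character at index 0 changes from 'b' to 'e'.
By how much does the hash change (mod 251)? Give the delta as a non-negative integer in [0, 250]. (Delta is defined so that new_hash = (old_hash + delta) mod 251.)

Answer: 175

Derivation:
Delta formula: (val(new) - val(old)) * B^(n-1-k) mod M
  val('e') - val('b') = 5 - 2 = 3
  B^(n-1-k) = 7^4 mod 251 = 142
  Delta = 3 * 142 mod 251 = 175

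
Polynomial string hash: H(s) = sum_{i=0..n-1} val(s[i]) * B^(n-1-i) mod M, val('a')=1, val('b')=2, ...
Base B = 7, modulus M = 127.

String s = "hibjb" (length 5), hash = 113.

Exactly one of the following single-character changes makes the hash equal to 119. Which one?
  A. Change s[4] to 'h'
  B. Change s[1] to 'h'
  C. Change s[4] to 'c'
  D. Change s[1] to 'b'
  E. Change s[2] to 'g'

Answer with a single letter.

Answer: A

Derivation:
Option A: s[4]='b'->'h', delta=(8-2)*7^0 mod 127 = 6, hash=113+6 mod 127 = 119 <-- target
Option B: s[1]='i'->'h', delta=(8-9)*7^3 mod 127 = 38, hash=113+38 mod 127 = 24
Option C: s[4]='b'->'c', delta=(3-2)*7^0 mod 127 = 1, hash=113+1 mod 127 = 114
Option D: s[1]='i'->'b', delta=(2-9)*7^3 mod 127 = 12, hash=113+12 mod 127 = 125
Option E: s[2]='b'->'g', delta=(7-2)*7^2 mod 127 = 118, hash=113+118 mod 127 = 104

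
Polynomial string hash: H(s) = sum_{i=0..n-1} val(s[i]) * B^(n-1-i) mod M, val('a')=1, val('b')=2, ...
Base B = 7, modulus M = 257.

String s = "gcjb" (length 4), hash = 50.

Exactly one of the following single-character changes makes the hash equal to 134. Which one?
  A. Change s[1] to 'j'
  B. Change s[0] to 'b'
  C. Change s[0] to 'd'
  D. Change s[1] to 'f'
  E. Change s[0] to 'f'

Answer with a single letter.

Option A: s[1]='c'->'j', delta=(10-3)*7^2 mod 257 = 86, hash=50+86 mod 257 = 136
Option B: s[0]='g'->'b', delta=(2-7)*7^3 mod 257 = 84, hash=50+84 mod 257 = 134 <-- target
Option C: s[0]='g'->'d', delta=(4-7)*7^3 mod 257 = 256, hash=50+256 mod 257 = 49
Option D: s[1]='c'->'f', delta=(6-3)*7^2 mod 257 = 147, hash=50+147 mod 257 = 197
Option E: s[0]='g'->'f', delta=(6-7)*7^3 mod 257 = 171, hash=50+171 mod 257 = 221

Answer: B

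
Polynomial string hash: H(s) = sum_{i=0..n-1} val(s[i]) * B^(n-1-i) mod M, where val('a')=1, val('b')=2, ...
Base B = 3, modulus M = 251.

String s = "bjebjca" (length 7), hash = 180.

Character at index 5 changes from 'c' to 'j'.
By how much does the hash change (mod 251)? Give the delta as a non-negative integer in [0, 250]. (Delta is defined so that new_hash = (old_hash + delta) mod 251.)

Delta formula: (val(new) - val(old)) * B^(n-1-k) mod M
  val('j') - val('c') = 10 - 3 = 7
  B^(n-1-k) = 3^1 mod 251 = 3
  Delta = 7 * 3 mod 251 = 21

Answer: 21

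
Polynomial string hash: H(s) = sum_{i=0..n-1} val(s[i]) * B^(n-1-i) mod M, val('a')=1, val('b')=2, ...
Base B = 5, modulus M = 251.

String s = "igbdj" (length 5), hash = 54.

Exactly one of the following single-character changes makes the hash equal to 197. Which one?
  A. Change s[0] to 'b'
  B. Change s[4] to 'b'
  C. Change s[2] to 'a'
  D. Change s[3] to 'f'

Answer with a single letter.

Option A: s[0]='i'->'b', delta=(2-9)*5^4 mod 251 = 143, hash=54+143 mod 251 = 197 <-- target
Option B: s[4]='j'->'b', delta=(2-10)*5^0 mod 251 = 243, hash=54+243 mod 251 = 46
Option C: s[2]='b'->'a', delta=(1-2)*5^2 mod 251 = 226, hash=54+226 mod 251 = 29
Option D: s[3]='d'->'f', delta=(6-4)*5^1 mod 251 = 10, hash=54+10 mod 251 = 64

Answer: A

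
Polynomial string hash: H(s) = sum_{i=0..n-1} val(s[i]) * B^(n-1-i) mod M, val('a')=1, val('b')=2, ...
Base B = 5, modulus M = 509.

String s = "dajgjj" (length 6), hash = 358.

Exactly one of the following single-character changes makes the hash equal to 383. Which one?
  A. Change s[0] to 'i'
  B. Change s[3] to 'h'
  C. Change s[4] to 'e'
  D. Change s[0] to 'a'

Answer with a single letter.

Option A: s[0]='d'->'i', delta=(9-4)*5^5 mod 509 = 355, hash=358+355 mod 509 = 204
Option B: s[3]='g'->'h', delta=(8-7)*5^2 mod 509 = 25, hash=358+25 mod 509 = 383 <-- target
Option C: s[4]='j'->'e', delta=(5-10)*5^1 mod 509 = 484, hash=358+484 mod 509 = 333
Option D: s[0]='d'->'a', delta=(1-4)*5^5 mod 509 = 296, hash=358+296 mod 509 = 145

Answer: B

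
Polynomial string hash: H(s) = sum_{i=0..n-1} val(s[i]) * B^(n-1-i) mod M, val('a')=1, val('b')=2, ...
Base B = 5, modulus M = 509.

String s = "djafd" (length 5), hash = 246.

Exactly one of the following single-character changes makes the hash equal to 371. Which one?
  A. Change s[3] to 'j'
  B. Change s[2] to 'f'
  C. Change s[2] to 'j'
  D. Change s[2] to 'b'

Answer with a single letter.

Option A: s[3]='f'->'j', delta=(10-6)*5^1 mod 509 = 20, hash=246+20 mod 509 = 266
Option B: s[2]='a'->'f', delta=(6-1)*5^2 mod 509 = 125, hash=246+125 mod 509 = 371 <-- target
Option C: s[2]='a'->'j', delta=(10-1)*5^2 mod 509 = 225, hash=246+225 mod 509 = 471
Option D: s[2]='a'->'b', delta=(2-1)*5^2 mod 509 = 25, hash=246+25 mod 509 = 271

Answer: B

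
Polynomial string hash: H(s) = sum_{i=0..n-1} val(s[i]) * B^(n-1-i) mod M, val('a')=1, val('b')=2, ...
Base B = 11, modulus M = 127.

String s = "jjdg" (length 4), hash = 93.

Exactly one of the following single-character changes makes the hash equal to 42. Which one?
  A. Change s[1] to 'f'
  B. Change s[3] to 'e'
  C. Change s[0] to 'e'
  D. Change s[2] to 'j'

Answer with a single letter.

Option A: s[1]='j'->'f', delta=(6-10)*11^2 mod 127 = 24, hash=93+24 mod 127 = 117
Option B: s[3]='g'->'e', delta=(5-7)*11^0 mod 127 = 125, hash=93+125 mod 127 = 91
Option C: s[0]='j'->'e', delta=(5-10)*11^3 mod 127 = 76, hash=93+76 mod 127 = 42 <-- target
Option D: s[2]='d'->'j', delta=(10-4)*11^1 mod 127 = 66, hash=93+66 mod 127 = 32

Answer: C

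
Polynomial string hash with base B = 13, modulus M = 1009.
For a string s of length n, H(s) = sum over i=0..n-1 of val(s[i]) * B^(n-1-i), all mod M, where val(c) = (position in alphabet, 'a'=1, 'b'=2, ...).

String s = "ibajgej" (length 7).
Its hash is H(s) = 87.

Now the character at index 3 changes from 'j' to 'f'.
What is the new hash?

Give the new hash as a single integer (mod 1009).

Answer: 380

Derivation:
val('j') = 10, val('f') = 6
Position k = 3, exponent = n-1-k = 3
B^3 mod M = 13^3 mod 1009 = 179
Delta = (6 - 10) * 179 mod 1009 = 293
New hash = (87 + 293) mod 1009 = 380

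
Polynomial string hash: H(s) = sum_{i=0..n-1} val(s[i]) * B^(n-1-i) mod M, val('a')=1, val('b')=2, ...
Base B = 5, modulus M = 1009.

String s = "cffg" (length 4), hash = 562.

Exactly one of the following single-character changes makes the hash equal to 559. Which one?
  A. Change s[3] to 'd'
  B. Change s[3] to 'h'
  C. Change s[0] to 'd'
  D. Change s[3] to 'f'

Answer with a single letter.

Answer: A

Derivation:
Option A: s[3]='g'->'d', delta=(4-7)*5^0 mod 1009 = 1006, hash=562+1006 mod 1009 = 559 <-- target
Option B: s[3]='g'->'h', delta=(8-7)*5^0 mod 1009 = 1, hash=562+1 mod 1009 = 563
Option C: s[0]='c'->'d', delta=(4-3)*5^3 mod 1009 = 125, hash=562+125 mod 1009 = 687
Option D: s[3]='g'->'f', delta=(6-7)*5^0 mod 1009 = 1008, hash=562+1008 mod 1009 = 561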